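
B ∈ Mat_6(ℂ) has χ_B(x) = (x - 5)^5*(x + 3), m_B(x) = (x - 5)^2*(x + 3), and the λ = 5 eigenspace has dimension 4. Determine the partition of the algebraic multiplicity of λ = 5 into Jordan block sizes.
Block sizes for λ = 5: [2, 1, 1, 1]

Step 1 — from the characteristic polynomial, algebraic multiplicity of λ = 5 is 5. From dim ker(B − (5)·I) = 4, there are exactly 4 Jordan blocks for λ = 5.
Step 2 — from the minimal polynomial, the factor (x − 5)^2 tells us the largest block for λ = 5 has size 2.
Step 3 — with total size 5, 4 blocks, and largest block 2, the block sizes (in nonincreasing order) are [2, 1, 1, 1].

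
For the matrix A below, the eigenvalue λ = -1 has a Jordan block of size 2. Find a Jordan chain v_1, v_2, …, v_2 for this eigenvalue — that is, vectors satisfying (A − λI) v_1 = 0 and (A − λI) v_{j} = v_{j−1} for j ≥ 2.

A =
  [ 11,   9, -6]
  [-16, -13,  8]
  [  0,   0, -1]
A Jordan chain for λ = -1 of length 2:
v_1 = (12, -16, 0)ᵀ
v_2 = (1, 0, 0)ᵀ

Let N = A − (-1)·I. We want v_2 with N^2 v_2 = 0 but N^1 v_2 ≠ 0; then v_{j-1} := N · v_j for j = 2, …, 2.

Pick v_2 = (1, 0, 0)ᵀ.
Then v_1 = N · v_2 = (12, -16, 0)ᵀ.

Sanity check: (A − (-1)·I) v_1 = (0, 0, 0)ᵀ = 0. ✓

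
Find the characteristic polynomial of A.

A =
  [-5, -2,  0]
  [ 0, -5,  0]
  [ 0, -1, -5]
x^3 + 15*x^2 + 75*x + 125

Expanding det(x·I − A) (e.g. by cofactor expansion or by noting that A is similar to its Jordan form J, which has the same characteristic polynomial as A) gives
  χ_A(x) = x^3 + 15*x^2 + 75*x + 125
which factors as (x + 5)^3. The eigenvalues (with algebraic multiplicities) are λ = -5 with multiplicity 3.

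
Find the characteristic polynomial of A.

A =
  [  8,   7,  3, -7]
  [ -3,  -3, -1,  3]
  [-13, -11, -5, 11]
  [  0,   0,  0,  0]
x^4

Expanding det(x·I − A) (e.g. by cofactor expansion or by noting that A is similar to its Jordan form J, which has the same characteristic polynomial as A) gives
  χ_A(x) = x^4
which factors as x^4. The eigenvalues (with algebraic multiplicities) are λ = 0 with multiplicity 4.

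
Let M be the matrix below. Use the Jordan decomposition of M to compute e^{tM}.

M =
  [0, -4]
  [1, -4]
e^{tM} =
  [2*t*exp(-2*t) + exp(-2*t), -4*t*exp(-2*t)]
  [t*exp(-2*t), -2*t*exp(-2*t) + exp(-2*t)]

Strategy: write M = P · J · P⁻¹ where J is a Jordan canonical form, so e^{tM} = P · e^{tJ} · P⁻¹, and e^{tJ} can be computed block-by-block.

M has Jordan form
J =
  [-2,  1]
  [ 0, -2]
(up to reordering of blocks).

Per-block formulas:
  For a 2×2 Jordan block J_2(-2): exp(t · J_2(-2)) = e^(-2t)·(I + t·N), where N is the 2×2 nilpotent shift.

After assembling e^{tJ} and conjugating by P, we get:

e^{tM} =
  [2*t*exp(-2*t) + exp(-2*t), -4*t*exp(-2*t)]
  [t*exp(-2*t), -2*t*exp(-2*t) + exp(-2*t)]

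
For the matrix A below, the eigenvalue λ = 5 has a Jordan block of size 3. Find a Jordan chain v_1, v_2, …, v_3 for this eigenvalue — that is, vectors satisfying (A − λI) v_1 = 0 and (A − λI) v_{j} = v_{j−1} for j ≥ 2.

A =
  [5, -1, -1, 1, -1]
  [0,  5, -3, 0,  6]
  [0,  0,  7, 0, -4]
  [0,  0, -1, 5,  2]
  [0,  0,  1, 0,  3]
A Jordan chain for λ = 5 of length 3:
v_1 = (-1, 0, 0, 0, 0)ᵀ
v_2 = (-1, -3, 2, -1, 1)ᵀ
v_3 = (0, 0, 1, 0, 0)ᵀ

Let N = A − (5)·I. We want v_3 with N^3 v_3 = 0 but N^2 v_3 ≠ 0; then v_{j-1} := N · v_j for j = 3, …, 2.

Pick v_3 = (0, 0, 1, 0, 0)ᵀ.
Then v_2 = N · v_3 = (-1, -3, 2, -1, 1)ᵀ.
Then v_1 = N · v_2 = (-1, 0, 0, 0, 0)ᵀ.

Sanity check: (A − (5)·I) v_1 = (0, 0, 0, 0, 0)ᵀ = 0. ✓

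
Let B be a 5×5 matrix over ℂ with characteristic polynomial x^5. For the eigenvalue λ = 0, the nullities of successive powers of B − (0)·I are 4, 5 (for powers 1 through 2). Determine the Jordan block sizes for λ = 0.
Block sizes for λ = 0: [2, 1, 1, 1]

From the dimensions of kernels of powers, the number of Jordan blocks of size at least j is d_j − d_{j−1} where d_j = dim ker(N^j) (with d_0 = 0). Computing the differences gives [4, 1].
The number of blocks of size exactly k is (#blocks of size ≥ k) − (#blocks of size ≥ k + 1), so the partition is: 3 block(s) of size 1, 1 block(s) of size 2.
In nonincreasing order the block sizes are [2, 1, 1, 1].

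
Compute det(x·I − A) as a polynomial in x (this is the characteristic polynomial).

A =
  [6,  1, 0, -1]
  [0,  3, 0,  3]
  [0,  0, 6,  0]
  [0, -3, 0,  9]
x^4 - 24*x^3 + 216*x^2 - 864*x + 1296

Expanding det(x·I − A) (e.g. by cofactor expansion or by noting that A is similar to its Jordan form J, which has the same characteristic polynomial as A) gives
  χ_A(x) = x^4 - 24*x^3 + 216*x^2 - 864*x + 1296
which factors as (x - 6)^4. The eigenvalues (with algebraic multiplicities) are λ = 6 with multiplicity 4.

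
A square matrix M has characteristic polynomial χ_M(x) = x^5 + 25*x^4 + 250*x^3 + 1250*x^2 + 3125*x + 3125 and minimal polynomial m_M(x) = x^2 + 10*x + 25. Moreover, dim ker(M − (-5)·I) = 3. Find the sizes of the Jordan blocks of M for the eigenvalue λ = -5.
Block sizes for λ = -5: [2, 2, 1]

Step 1 — from the characteristic polynomial, algebraic multiplicity of λ = -5 is 5. From dim ker(M − (-5)·I) = 3, there are exactly 3 Jordan blocks for λ = -5.
Step 2 — from the minimal polynomial, the factor (x + 5)^2 tells us the largest block for λ = -5 has size 2.
Step 3 — with total size 5, 3 blocks, and largest block 2, the block sizes (in nonincreasing order) are [2, 2, 1].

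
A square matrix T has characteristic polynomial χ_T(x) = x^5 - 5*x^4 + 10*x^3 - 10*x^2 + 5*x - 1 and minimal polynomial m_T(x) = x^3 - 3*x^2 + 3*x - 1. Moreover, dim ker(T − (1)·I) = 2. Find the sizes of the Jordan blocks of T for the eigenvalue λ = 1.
Block sizes for λ = 1: [3, 2]

Step 1 — from the characteristic polynomial, algebraic multiplicity of λ = 1 is 5. From dim ker(T − (1)·I) = 2, there are exactly 2 Jordan blocks for λ = 1.
Step 2 — from the minimal polynomial, the factor (x − 1)^3 tells us the largest block for λ = 1 has size 3.
Step 3 — with total size 5, 2 blocks, and largest block 3, the block sizes (in nonincreasing order) are [3, 2].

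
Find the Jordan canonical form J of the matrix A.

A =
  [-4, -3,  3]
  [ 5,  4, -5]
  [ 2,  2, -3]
J_2(-1) ⊕ J_1(-1)

The characteristic polynomial is
  det(x·I − A) = x^3 + 3*x^2 + 3*x + 1 = (x + 1)^3

Eigenvalues and multiplicities (the geometric multiplicity of λ is n − rank(A − λI), which equals the number of Jordan blocks for λ):
  λ = -1: algebraic multiplicity = 3, geometric multiplicity = 2

Determining the block sizes for each eigenvalue:
  λ = -1: 2 blocks summing to 3 forces exactly one block of size 2 and the rest size 1 → block sizes [2, 1]

Assembling the blocks gives a Jordan form
J =
  [-1,  1,  0]
  [ 0, -1,  0]
  [ 0,  0, -1]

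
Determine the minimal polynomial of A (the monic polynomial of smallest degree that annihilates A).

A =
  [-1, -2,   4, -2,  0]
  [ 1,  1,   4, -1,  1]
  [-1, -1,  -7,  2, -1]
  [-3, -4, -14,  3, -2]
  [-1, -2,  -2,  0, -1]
x^3 + 3*x^2 + 3*x + 1

The characteristic polynomial is χ_A(x) = (x + 1)^5, so the eigenvalues are known. The minimal polynomial is
  m_A(x) = Π_λ (x − λ)^{k_λ}
where k_λ is the size of the *largest* Jordan block for λ (equivalently, the smallest k with (A − λI)^k v = 0 for every generalised eigenvector v of λ).

  λ = -1: largest Jordan block has size 3, contributing (x + 1)^3

So m_A(x) = (x + 1)^3 = x^3 + 3*x^2 + 3*x + 1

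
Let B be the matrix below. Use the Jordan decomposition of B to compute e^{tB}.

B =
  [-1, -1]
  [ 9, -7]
e^{tB} =
  [3*t*exp(-4*t) + exp(-4*t), -t*exp(-4*t)]
  [9*t*exp(-4*t), -3*t*exp(-4*t) + exp(-4*t)]

Strategy: write B = P · J · P⁻¹ where J is a Jordan canonical form, so e^{tB} = P · e^{tJ} · P⁻¹, and e^{tJ} can be computed block-by-block.

B has Jordan form
J =
  [-4,  1]
  [ 0, -4]
(up to reordering of blocks).

Per-block formulas:
  For a 2×2 Jordan block J_2(-4): exp(t · J_2(-4)) = e^(-4t)·(I + t·N), where N is the 2×2 nilpotent shift.

After assembling e^{tJ} and conjugating by P, we get:

e^{tB} =
  [3*t*exp(-4*t) + exp(-4*t), -t*exp(-4*t)]
  [9*t*exp(-4*t), -3*t*exp(-4*t) + exp(-4*t)]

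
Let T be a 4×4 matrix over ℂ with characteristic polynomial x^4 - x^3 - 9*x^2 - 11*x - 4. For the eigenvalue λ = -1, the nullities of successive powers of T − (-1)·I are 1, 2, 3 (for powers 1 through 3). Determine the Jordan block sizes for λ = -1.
Block sizes for λ = -1: [3]

From the dimensions of kernels of powers, the number of Jordan blocks of size at least j is d_j − d_{j−1} where d_j = dim ker(N^j) (with d_0 = 0). Computing the differences gives [1, 1, 1].
The number of blocks of size exactly k is (#blocks of size ≥ k) − (#blocks of size ≥ k + 1), so the partition is: 1 block(s) of size 3.
In nonincreasing order the block sizes are [3].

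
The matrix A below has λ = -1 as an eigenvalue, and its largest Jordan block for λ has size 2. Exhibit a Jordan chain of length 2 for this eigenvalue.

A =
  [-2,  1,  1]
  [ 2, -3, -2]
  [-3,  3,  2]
A Jordan chain for λ = -1 of length 2:
v_1 = (-1, 2, -3)ᵀ
v_2 = (1, 0, 0)ᵀ

Let N = A − (-1)·I. We want v_2 with N^2 v_2 = 0 but N^1 v_2 ≠ 0; then v_{j-1} := N · v_j for j = 2, …, 2.

Pick v_2 = (1, 0, 0)ᵀ.
Then v_1 = N · v_2 = (-1, 2, -3)ᵀ.

Sanity check: (A − (-1)·I) v_1 = (0, 0, 0)ᵀ = 0. ✓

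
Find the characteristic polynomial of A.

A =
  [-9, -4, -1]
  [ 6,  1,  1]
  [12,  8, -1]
x^3 + 9*x^2 + 27*x + 27

Expanding det(x·I − A) (e.g. by cofactor expansion or by noting that A is similar to its Jordan form J, which has the same characteristic polynomial as A) gives
  χ_A(x) = x^3 + 9*x^2 + 27*x + 27
which factors as (x + 3)^3. The eigenvalues (with algebraic multiplicities) are λ = -3 with multiplicity 3.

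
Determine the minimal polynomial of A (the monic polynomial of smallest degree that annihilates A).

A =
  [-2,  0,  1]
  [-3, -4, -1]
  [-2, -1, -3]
x^3 + 9*x^2 + 27*x + 27

The characteristic polynomial is χ_A(x) = (x + 3)^3, so the eigenvalues are known. The minimal polynomial is
  m_A(x) = Π_λ (x − λ)^{k_λ}
where k_λ is the size of the *largest* Jordan block for λ (equivalently, the smallest k with (A − λI)^k v = 0 for every generalised eigenvector v of λ).

  λ = -3: largest Jordan block has size 3, contributing (x + 3)^3

So m_A(x) = (x + 3)^3 = x^3 + 9*x^2 + 27*x + 27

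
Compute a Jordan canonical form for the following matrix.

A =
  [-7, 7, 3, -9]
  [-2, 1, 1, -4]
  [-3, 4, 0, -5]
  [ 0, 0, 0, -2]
J_3(-2) ⊕ J_1(-2)

The characteristic polynomial is
  det(x·I − A) = x^4 + 8*x^3 + 24*x^2 + 32*x + 16 = (x + 2)^4

Eigenvalues and multiplicities (the geometric multiplicity of λ is n − rank(A − λI), which equals the number of Jordan blocks for λ):
  λ = -2: algebraic multiplicity = 4, geometric multiplicity = 2

Determining the block sizes for each eigenvalue:
  λ = -2: with am = 4 and gm = 2, the partition is not yet determined (e.g. several partitions of 4 into 2 parts exist). Let N = A − (-2)·I. Computing rank(N^1) = 2, rank(N^2) = 1, rank(N^3) = 0; the number of blocks of size ≥ j is rank(N^{j−1}) − rank(N^j), giving [2, 1, 1]. So we have 1 block(s) of size 3, 1 block(s) of size 1 → block sizes [3, 1]

Assembling the blocks gives a Jordan form
J =
  [-2,  1,  0,  0]
  [ 0, -2,  1,  0]
  [ 0,  0, -2,  0]
  [ 0,  0,  0, -2]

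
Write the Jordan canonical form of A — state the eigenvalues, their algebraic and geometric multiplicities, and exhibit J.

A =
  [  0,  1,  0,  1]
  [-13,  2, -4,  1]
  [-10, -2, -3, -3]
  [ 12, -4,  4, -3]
J_2(-1) ⊕ J_2(-1)

The characteristic polynomial is
  det(x·I − A) = x^4 + 4*x^3 + 6*x^2 + 4*x + 1 = (x + 1)^4

Eigenvalues and multiplicities (the geometric multiplicity of λ is n − rank(A − λI), which equals the number of Jordan blocks for λ):
  λ = -1: algebraic multiplicity = 4, geometric multiplicity = 2

Determining the block sizes for each eigenvalue:
  λ = -1: with am = 4 and gm = 2, the partition is not yet determined (e.g. several partitions of 4 into 2 parts exist). Let N = A − (-1)·I. Computing rank(N^1) = 2, rank(N^2) = 0; the number of blocks of size ≥ j is rank(N^{j−1}) − rank(N^j), giving [2, 2]. So we have 2 block(s) of size 2 → block sizes [2, 2]

Assembling the blocks gives a Jordan form
J =
  [-1,  1,  0,  0]
  [ 0, -1,  0,  0]
  [ 0,  0, -1,  1]
  [ 0,  0,  0, -1]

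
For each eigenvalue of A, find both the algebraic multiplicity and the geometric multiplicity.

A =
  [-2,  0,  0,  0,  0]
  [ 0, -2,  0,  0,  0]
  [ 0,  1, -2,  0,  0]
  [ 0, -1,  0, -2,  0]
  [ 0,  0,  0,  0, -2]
λ = -2: alg = 5, geom = 4

Step 1 — factor the characteristic polynomial to read off the algebraic multiplicities:
  χ_A(x) = (x + 2)^5

Step 2 — compute geometric multiplicities via the rank-nullity identity g(λ) = n − rank(A − λI):
  rank(A − (-2)·I) = 1, so dim ker(A − (-2)·I) = n − 1 = 4

Summary:
  λ = -2: algebraic multiplicity = 5, geometric multiplicity = 4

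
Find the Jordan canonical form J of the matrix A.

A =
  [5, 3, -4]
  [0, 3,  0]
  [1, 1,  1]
J_3(3)

The characteristic polynomial is
  det(x·I − A) = x^3 - 9*x^2 + 27*x - 27 = (x - 3)^3

Eigenvalues and multiplicities (the geometric multiplicity of λ is n − rank(A − λI), which equals the number of Jordan blocks for λ):
  λ = 3: algebraic multiplicity = 3, geometric multiplicity = 1

Determining the block sizes for each eigenvalue:
  λ = 3: one block (gm = 1), so the single block has size am = 3 → block sizes [3]

Assembling the blocks gives a Jordan form
J =
  [3, 1, 0]
  [0, 3, 1]
  [0, 0, 3]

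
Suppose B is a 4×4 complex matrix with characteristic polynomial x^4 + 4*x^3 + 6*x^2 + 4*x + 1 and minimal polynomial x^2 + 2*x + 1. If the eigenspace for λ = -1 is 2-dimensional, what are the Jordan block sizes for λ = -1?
Block sizes for λ = -1: [2, 2]

Step 1 — from the characteristic polynomial, algebraic multiplicity of λ = -1 is 4. From dim ker(B − (-1)·I) = 2, there are exactly 2 Jordan blocks for λ = -1.
Step 2 — from the minimal polynomial, the factor (x + 1)^2 tells us the largest block for λ = -1 has size 2.
Step 3 — with total size 4, 2 blocks, and largest block 2, the block sizes (in nonincreasing order) are [2, 2].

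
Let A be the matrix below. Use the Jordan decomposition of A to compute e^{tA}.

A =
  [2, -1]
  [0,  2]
e^{tA} =
  [exp(2*t), -t*exp(2*t)]
  [0, exp(2*t)]

Strategy: write A = P · J · P⁻¹ where J is a Jordan canonical form, so e^{tA} = P · e^{tJ} · P⁻¹, and e^{tJ} can be computed block-by-block.

A has Jordan form
J =
  [2, 1]
  [0, 2]
(up to reordering of blocks).

Per-block formulas:
  For a 2×2 Jordan block J_2(2): exp(t · J_2(2)) = e^(2t)·(I + t·N), where N is the 2×2 nilpotent shift.

After assembling e^{tJ} and conjugating by P, we get:

e^{tA} =
  [exp(2*t), -t*exp(2*t)]
  [0, exp(2*t)]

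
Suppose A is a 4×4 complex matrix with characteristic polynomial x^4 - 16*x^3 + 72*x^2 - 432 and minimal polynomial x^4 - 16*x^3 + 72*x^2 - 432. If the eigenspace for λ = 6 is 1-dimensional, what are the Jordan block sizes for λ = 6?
Block sizes for λ = 6: [3]

Step 1 — from the characteristic polynomial, algebraic multiplicity of λ = 6 is 3. From dim ker(A − (6)·I) = 1, there are exactly 1 Jordan blocks for λ = 6.
Step 2 — from the minimal polynomial, the factor (x − 6)^3 tells us the largest block for λ = 6 has size 3.
Step 3 — with total size 3, 1 blocks, and largest block 3, the block sizes (in nonincreasing order) are [3].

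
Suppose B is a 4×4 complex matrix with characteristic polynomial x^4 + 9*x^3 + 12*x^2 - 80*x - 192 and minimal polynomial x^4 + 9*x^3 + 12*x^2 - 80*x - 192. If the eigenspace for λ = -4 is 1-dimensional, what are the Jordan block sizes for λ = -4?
Block sizes for λ = -4: [3]

Step 1 — from the characteristic polynomial, algebraic multiplicity of λ = -4 is 3. From dim ker(B − (-4)·I) = 1, there are exactly 1 Jordan blocks for λ = -4.
Step 2 — from the minimal polynomial, the factor (x + 4)^3 tells us the largest block for λ = -4 has size 3.
Step 3 — with total size 3, 1 blocks, and largest block 3, the block sizes (in nonincreasing order) are [3].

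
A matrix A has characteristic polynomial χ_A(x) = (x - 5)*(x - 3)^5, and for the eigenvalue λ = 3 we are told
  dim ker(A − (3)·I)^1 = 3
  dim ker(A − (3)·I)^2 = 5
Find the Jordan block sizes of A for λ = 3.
Block sizes for λ = 3: [2, 2, 1]

From the dimensions of kernels of powers, the number of Jordan blocks of size at least j is d_j − d_{j−1} where d_j = dim ker(N^j) (with d_0 = 0). Computing the differences gives [3, 2].
The number of blocks of size exactly k is (#blocks of size ≥ k) − (#blocks of size ≥ k + 1), so the partition is: 1 block(s) of size 1, 2 block(s) of size 2.
In nonincreasing order the block sizes are [2, 2, 1].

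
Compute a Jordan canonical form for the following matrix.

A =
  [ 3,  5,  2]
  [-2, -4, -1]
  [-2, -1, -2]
J_3(-1)

The characteristic polynomial is
  det(x·I − A) = x^3 + 3*x^2 + 3*x + 1 = (x + 1)^3

Eigenvalues and multiplicities (the geometric multiplicity of λ is n − rank(A − λI), which equals the number of Jordan blocks for λ):
  λ = -1: algebraic multiplicity = 3, geometric multiplicity = 1

Determining the block sizes for each eigenvalue:
  λ = -1: one block (gm = 1), so the single block has size am = 3 → block sizes [3]

Assembling the blocks gives a Jordan form
J =
  [-1,  1,  0]
  [ 0, -1,  1]
  [ 0,  0, -1]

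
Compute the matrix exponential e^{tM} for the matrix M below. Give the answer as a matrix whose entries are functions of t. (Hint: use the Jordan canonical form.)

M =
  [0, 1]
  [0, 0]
e^{tM} =
  [1, t]
  [0, 1]

Strategy: write M = P · J · P⁻¹ where J is a Jordan canonical form, so e^{tM} = P · e^{tJ} · P⁻¹, and e^{tJ} can be computed block-by-block.

M has Jordan form
J =
  [0, 1]
  [0, 0]
(up to reordering of blocks).

Per-block formulas:
  For a 2×2 Jordan block J_2(0): exp(t · J_2(0)) = e^(0t)·(I + t·N), where N is the 2×2 nilpotent shift.

After assembling e^{tJ} and conjugating by P, we get:

e^{tM} =
  [1, t]
  [0, 1]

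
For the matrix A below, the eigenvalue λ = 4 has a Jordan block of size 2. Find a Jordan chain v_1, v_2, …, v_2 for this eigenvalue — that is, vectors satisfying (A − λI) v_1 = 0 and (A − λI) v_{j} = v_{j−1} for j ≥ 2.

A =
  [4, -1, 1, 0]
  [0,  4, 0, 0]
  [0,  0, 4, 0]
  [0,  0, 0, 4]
A Jordan chain for λ = 4 of length 2:
v_1 = (-1, 0, 0, 0)ᵀ
v_2 = (0, 1, 0, 0)ᵀ

Let N = A − (4)·I. We want v_2 with N^2 v_2 = 0 but N^1 v_2 ≠ 0; then v_{j-1} := N · v_j for j = 2, …, 2.

Pick v_2 = (0, 1, 0, 0)ᵀ.
Then v_1 = N · v_2 = (-1, 0, 0, 0)ᵀ.

Sanity check: (A − (4)·I) v_1 = (0, 0, 0, 0)ᵀ = 0. ✓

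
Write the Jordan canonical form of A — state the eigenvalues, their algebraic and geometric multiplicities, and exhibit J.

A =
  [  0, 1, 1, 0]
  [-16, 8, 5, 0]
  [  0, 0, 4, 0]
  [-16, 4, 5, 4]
J_3(4) ⊕ J_1(4)

The characteristic polynomial is
  det(x·I − A) = x^4 - 16*x^3 + 96*x^2 - 256*x + 256 = (x - 4)^4

Eigenvalues and multiplicities (the geometric multiplicity of λ is n − rank(A − λI), which equals the number of Jordan blocks for λ):
  λ = 4: algebraic multiplicity = 4, geometric multiplicity = 2

Determining the block sizes for each eigenvalue:
  λ = 4: with am = 4 and gm = 2, the partition is not yet determined (e.g. several partitions of 4 into 2 parts exist). Let N = A − (4)·I. Computing rank(N^1) = 2, rank(N^2) = 1, rank(N^3) = 0; the number of blocks of size ≥ j is rank(N^{j−1}) − rank(N^j), giving [2, 1, 1]. So we have 1 block(s) of size 3, 1 block(s) of size 1 → block sizes [3, 1]

Assembling the blocks gives a Jordan form
J =
  [4, 1, 0, 0]
  [0, 4, 1, 0]
  [0, 0, 4, 0]
  [0, 0, 0, 4]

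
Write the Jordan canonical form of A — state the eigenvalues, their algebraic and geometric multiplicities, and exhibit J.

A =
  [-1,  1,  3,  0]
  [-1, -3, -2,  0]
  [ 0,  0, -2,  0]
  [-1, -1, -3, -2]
J_3(-2) ⊕ J_1(-2)

The characteristic polynomial is
  det(x·I − A) = x^4 + 8*x^3 + 24*x^2 + 32*x + 16 = (x + 2)^4

Eigenvalues and multiplicities (the geometric multiplicity of λ is n − rank(A − λI), which equals the number of Jordan blocks for λ):
  λ = -2: algebraic multiplicity = 4, geometric multiplicity = 2

Determining the block sizes for each eigenvalue:
  λ = -2: with am = 4 and gm = 2, the partition is not yet determined (e.g. several partitions of 4 into 2 parts exist). Let N = A − (-2)·I. Computing rank(N^1) = 2, rank(N^2) = 1, rank(N^3) = 0; the number of blocks of size ≥ j is rank(N^{j−1}) − rank(N^j), giving [2, 1, 1]. So we have 1 block(s) of size 3, 1 block(s) of size 1 → block sizes [3, 1]

Assembling the blocks gives a Jordan form
J =
  [-2,  1,  0,  0]
  [ 0, -2,  1,  0]
  [ 0,  0, -2,  0]
  [ 0,  0,  0, -2]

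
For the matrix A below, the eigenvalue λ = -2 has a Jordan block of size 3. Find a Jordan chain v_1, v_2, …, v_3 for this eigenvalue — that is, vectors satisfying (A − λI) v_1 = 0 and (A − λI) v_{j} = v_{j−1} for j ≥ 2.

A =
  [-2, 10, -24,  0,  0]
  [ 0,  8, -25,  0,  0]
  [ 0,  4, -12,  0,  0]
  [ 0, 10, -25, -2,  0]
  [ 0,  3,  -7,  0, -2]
A Jordan chain for λ = -2 of length 3:
v_1 = (4, 0, 0, 0, 2)ᵀ
v_2 = (10, 10, 4, 10, 3)ᵀ
v_3 = (0, 1, 0, 0, 0)ᵀ

Let N = A − (-2)·I. We want v_3 with N^3 v_3 = 0 but N^2 v_3 ≠ 0; then v_{j-1} := N · v_j for j = 3, …, 2.

Pick v_3 = (0, 1, 0, 0, 0)ᵀ.
Then v_2 = N · v_3 = (10, 10, 4, 10, 3)ᵀ.
Then v_1 = N · v_2 = (4, 0, 0, 0, 2)ᵀ.

Sanity check: (A − (-2)·I) v_1 = (0, 0, 0, 0, 0)ᵀ = 0. ✓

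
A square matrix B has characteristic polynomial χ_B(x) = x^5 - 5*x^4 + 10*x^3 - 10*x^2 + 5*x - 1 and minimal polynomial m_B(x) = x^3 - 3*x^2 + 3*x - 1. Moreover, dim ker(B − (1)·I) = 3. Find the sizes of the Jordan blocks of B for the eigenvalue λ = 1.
Block sizes for λ = 1: [3, 1, 1]

Step 1 — from the characteristic polynomial, algebraic multiplicity of λ = 1 is 5. From dim ker(B − (1)·I) = 3, there are exactly 3 Jordan blocks for λ = 1.
Step 2 — from the minimal polynomial, the factor (x − 1)^3 tells us the largest block for λ = 1 has size 3.
Step 3 — with total size 5, 3 blocks, and largest block 3, the block sizes (in nonincreasing order) are [3, 1, 1].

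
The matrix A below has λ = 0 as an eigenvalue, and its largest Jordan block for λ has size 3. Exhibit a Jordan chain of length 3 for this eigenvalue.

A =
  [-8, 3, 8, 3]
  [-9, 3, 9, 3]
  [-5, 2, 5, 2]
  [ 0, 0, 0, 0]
A Jordan chain for λ = 0 of length 3:
v_1 = (-3, 0, -3, 0)ᵀ
v_2 = (-8, -9, -5, 0)ᵀ
v_3 = (1, 0, 0, 0)ᵀ

Let N = A − (0)·I. We want v_3 with N^3 v_3 = 0 but N^2 v_3 ≠ 0; then v_{j-1} := N · v_j for j = 3, …, 2.

Pick v_3 = (1, 0, 0, 0)ᵀ.
Then v_2 = N · v_3 = (-8, -9, -5, 0)ᵀ.
Then v_1 = N · v_2 = (-3, 0, -3, 0)ᵀ.

Sanity check: (A − (0)·I) v_1 = (0, 0, 0, 0)ᵀ = 0. ✓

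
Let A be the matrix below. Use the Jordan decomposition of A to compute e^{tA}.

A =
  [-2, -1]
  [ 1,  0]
e^{tA} =
  [-t*exp(-t) + exp(-t), -t*exp(-t)]
  [t*exp(-t), t*exp(-t) + exp(-t)]

Strategy: write A = P · J · P⁻¹ where J is a Jordan canonical form, so e^{tA} = P · e^{tJ} · P⁻¹, and e^{tJ} can be computed block-by-block.

A has Jordan form
J =
  [-1,  1]
  [ 0, -1]
(up to reordering of blocks).

Per-block formulas:
  For a 2×2 Jordan block J_2(-1): exp(t · J_2(-1)) = e^(-1t)·(I + t·N), where N is the 2×2 nilpotent shift.

After assembling e^{tJ} and conjugating by P, we get:

e^{tA} =
  [-t*exp(-t) + exp(-t), -t*exp(-t)]
  [t*exp(-t), t*exp(-t) + exp(-t)]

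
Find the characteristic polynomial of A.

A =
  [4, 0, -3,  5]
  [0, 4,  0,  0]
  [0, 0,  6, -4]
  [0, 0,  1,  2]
x^4 - 16*x^3 + 96*x^2 - 256*x + 256

Expanding det(x·I − A) (e.g. by cofactor expansion or by noting that A is similar to its Jordan form J, which has the same characteristic polynomial as A) gives
  χ_A(x) = x^4 - 16*x^3 + 96*x^2 - 256*x + 256
which factors as (x - 4)^4. The eigenvalues (with algebraic multiplicities) are λ = 4 with multiplicity 4.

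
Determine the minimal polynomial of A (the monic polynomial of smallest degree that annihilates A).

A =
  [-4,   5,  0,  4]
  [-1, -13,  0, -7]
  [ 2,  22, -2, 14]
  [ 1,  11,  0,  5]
x^3 + 12*x^2 + 45*x + 50

The characteristic polynomial is χ_A(x) = (x + 2)^2*(x + 5)^2, so the eigenvalues are known. The minimal polynomial is
  m_A(x) = Π_λ (x − λ)^{k_λ}
where k_λ is the size of the *largest* Jordan block for λ (equivalently, the smallest k with (A − λI)^k v = 0 for every generalised eigenvector v of λ).

  λ = -5: largest Jordan block has size 2, contributing (x + 5)^2
  λ = -2: largest Jordan block has size 1, contributing (x + 2)

So m_A(x) = (x + 2)*(x + 5)^2 = x^3 + 12*x^2 + 45*x + 50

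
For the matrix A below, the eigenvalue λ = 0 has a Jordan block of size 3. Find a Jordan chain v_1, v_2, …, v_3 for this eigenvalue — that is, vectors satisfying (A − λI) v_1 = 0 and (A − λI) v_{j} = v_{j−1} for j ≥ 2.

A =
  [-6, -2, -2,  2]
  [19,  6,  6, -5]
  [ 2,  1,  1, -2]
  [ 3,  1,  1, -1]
A Jordan chain for λ = 0 of length 3:
v_1 = (0, -3, 3, 0)ᵀ
v_2 = (-6, 19, 2, 3)ᵀ
v_3 = (1, 0, 0, 0)ᵀ

Let N = A − (0)·I. We want v_3 with N^3 v_3 = 0 but N^2 v_3 ≠ 0; then v_{j-1} := N · v_j for j = 3, …, 2.

Pick v_3 = (1, 0, 0, 0)ᵀ.
Then v_2 = N · v_3 = (-6, 19, 2, 3)ᵀ.
Then v_1 = N · v_2 = (0, -3, 3, 0)ᵀ.

Sanity check: (A − (0)·I) v_1 = (0, 0, 0, 0)ᵀ = 0. ✓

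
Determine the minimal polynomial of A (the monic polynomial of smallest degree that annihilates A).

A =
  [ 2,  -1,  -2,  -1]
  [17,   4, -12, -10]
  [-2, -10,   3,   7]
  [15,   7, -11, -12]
x^4 + 3*x^3 - 27*x^2 - 135*x - 162

The characteristic polynomial is χ_A(x) = (x - 6)*(x + 3)^3, so the eigenvalues are known. The minimal polynomial is
  m_A(x) = Π_λ (x − λ)^{k_λ}
where k_λ is the size of the *largest* Jordan block for λ (equivalently, the smallest k with (A − λI)^k v = 0 for every generalised eigenvector v of λ).

  λ = -3: largest Jordan block has size 3, contributing (x + 3)^3
  λ = 6: largest Jordan block has size 1, contributing (x − 6)

So m_A(x) = (x - 6)*(x + 3)^3 = x^4 + 3*x^3 - 27*x^2 - 135*x - 162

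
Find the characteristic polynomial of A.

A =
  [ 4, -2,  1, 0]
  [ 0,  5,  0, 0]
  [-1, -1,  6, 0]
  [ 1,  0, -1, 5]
x^4 - 20*x^3 + 150*x^2 - 500*x + 625

Expanding det(x·I − A) (e.g. by cofactor expansion or by noting that A is similar to its Jordan form J, which has the same characteristic polynomial as A) gives
  χ_A(x) = x^4 - 20*x^3 + 150*x^2 - 500*x + 625
which factors as (x - 5)^4. The eigenvalues (with algebraic multiplicities) are λ = 5 with multiplicity 4.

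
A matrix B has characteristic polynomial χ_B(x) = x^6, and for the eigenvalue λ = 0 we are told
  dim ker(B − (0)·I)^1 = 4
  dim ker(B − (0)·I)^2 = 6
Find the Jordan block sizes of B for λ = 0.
Block sizes for λ = 0: [2, 2, 1, 1]

From the dimensions of kernels of powers, the number of Jordan blocks of size at least j is d_j − d_{j−1} where d_j = dim ker(N^j) (with d_0 = 0). Computing the differences gives [4, 2].
The number of blocks of size exactly k is (#blocks of size ≥ k) − (#blocks of size ≥ k + 1), so the partition is: 2 block(s) of size 1, 2 block(s) of size 2.
In nonincreasing order the block sizes are [2, 2, 1, 1].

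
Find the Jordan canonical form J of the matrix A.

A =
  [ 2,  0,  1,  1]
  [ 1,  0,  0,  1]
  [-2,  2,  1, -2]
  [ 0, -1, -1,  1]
J_3(1) ⊕ J_1(1)

The characteristic polynomial is
  det(x·I − A) = x^4 - 4*x^3 + 6*x^2 - 4*x + 1 = (x - 1)^4

Eigenvalues and multiplicities (the geometric multiplicity of λ is n − rank(A − λI), which equals the number of Jordan blocks for λ):
  λ = 1: algebraic multiplicity = 4, geometric multiplicity = 2

Determining the block sizes for each eigenvalue:
  λ = 1: with am = 4 and gm = 2, the partition is not yet determined (e.g. several partitions of 4 into 2 parts exist). Let N = A − (1)·I. Computing rank(N^1) = 2, rank(N^2) = 1, rank(N^3) = 0; the number of blocks of size ≥ j is rank(N^{j−1}) − rank(N^j), giving [2, 1, 1]. So we have 1 block(s) of size 3, 1 block(s) of size 1 → block sizes [3, 1]

Assembling the blocks gives a Jordan form
J =
  [1, 1, 0, 0]
  [0, 1, 1, 0]
  [0, 0, 1, 0]
  [0, 0, 0, 1]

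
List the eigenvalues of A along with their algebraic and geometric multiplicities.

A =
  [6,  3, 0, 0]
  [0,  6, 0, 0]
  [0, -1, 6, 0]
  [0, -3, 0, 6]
λ = 6: alg = 4, geom = 3

Step 1 — factor the characteristic polynomial to read off the algebraic multiplicities:
  χ_A(x) = (x - 6)^4

Step 2 — compute geometric multiplicities via the rank-nullity identity g(λ) = n − rank(A − λI):
  rank(A − (6)·I) = 1, so dim ker(A − (6)·I) = n − 1 = 3

Summary:
  λ = 6: algebraic multiplicity = 4, geometric multiplicity = 3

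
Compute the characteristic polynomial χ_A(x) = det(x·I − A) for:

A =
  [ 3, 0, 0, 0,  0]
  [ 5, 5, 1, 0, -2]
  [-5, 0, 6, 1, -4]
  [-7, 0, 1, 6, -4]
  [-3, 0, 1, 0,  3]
x^5 - 23*x^4 + 210*x^3 - 950*x^2 + 2125*x - 1875

Expanding det(x·I − A) (e.g. by cofactor expansion or by noting that A is similar to its Jordan form J, which has the same characteristic polynomial as A) gives
  χ_A(x) = x^5 - 23*x^4 + 210*x^3 - 950*x^2 + 2125*x - 1875
which factors as (x - 5)^4*(x - 3). The eigenvalues (with algebraic multiplicities) are λ = 3 with multiplicity 1, λ = 5 with multiplicity 4.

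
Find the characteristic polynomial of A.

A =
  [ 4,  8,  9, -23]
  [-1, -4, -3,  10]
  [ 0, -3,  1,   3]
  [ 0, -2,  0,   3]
x^4 - 4*x^3 + 6*x^2 - 4*x + 1

Expanding det(x·I − A) (e.g. by cofactor expansion or by noting that A is similar to its Jordan form J, which has the same characteristic polynomial as A) gives
  χ_A(x) = x^4 - 4*x^3 + 6*x^2 - 4*x + 1
which factors as (x - 1)^4. The eigenvalues (with algebraic multiplicities) are λ = 1 with multiplicity 4.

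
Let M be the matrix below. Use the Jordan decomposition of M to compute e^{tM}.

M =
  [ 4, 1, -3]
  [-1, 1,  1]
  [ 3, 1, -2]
e^{tM} =
  [-t^2*exp(t)/2 + 3*t*exp(t) + exp(t), t*exp(t), t^2*exp(t)/2 - 3*t*exp(t)]
  [-t*exp(t), exp(t), t*exp(t)]
  [-t^2*exp(t)/2 + 3*t*exp(t), t*exp(t), t^2*exp(t)/2 - 3*t*exp(t) + exp(t)]

Strategy: write M = P · J · P⁻¹ where J is a Jordan canonical form, so e^{tM} = P · e^{tJ} · P⁻¹, and e^{tJ} can be computed block-by-block.

M has Jordan form
J =
  [1, 1, 0]
  [0, 1, 1]
  [0, 0, 1]
(up to reordering of blocks).

Per-block formulas:
  For a 3×3 Jordan block J_3(1): exp(t · J_3(1)) = e^(1t)·(I + t·N + (t^2/2)·N^2), where N is the 3×3 nilpotent shift.

After assembling e^{tJ} and conjugating by P, we get:

e^{tM} =
  [-t^2*exp(t)/2 + 3*t*exp(t) + exp(t), t*exp(t), t^2*exp(t)/2 - 3*t*exp(t)]
  [-t*exp(t), exp(t), t*exp(t)]
  [-t^2*exp(t)/2 + 3*t*exp(t), t*exp(t), t^2*exp(t)/2 - 3*t*exp(t) + exp(t)]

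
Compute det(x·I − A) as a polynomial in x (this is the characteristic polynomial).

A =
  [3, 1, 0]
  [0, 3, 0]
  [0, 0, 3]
x^3 - 9*x^2 + 27*x - 27

Expanding det(x·I − A) (e.g. by cofactor expansion or by noting that A is similar to its Jordan form J, which has the same characteristic polynomial as A) gives
  χ_A(x) = x^3 - 9*x^2 + 27*x - 27
which factors as (x - 3)^3. The eigenvalues (with algebraic multiplicities) are λ = 3 with multiplicity 3.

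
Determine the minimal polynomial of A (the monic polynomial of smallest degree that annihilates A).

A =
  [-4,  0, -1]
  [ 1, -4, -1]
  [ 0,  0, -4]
x^3 + 12*x^2 + 48*x + 64

The characteristic polynomial is χ_A(x) = (x + 4)^3, so the eigenvalues are known. The minimal polynomial is
  m_A(x) = Π_λ (x − λ)^{k_λ}
where k_λ is the size of the *largest* Jordan block for λ (equivalently, the smallest k with (A − λI)^k v = 0 for every generalised eigenvector v of λ).

  λ = -4: largest Jordan block has size 3, contributing (x + 4)^3

So m_A(x) = (x + 4)^3 = x^3 + 12*x^2 + 48*x + 64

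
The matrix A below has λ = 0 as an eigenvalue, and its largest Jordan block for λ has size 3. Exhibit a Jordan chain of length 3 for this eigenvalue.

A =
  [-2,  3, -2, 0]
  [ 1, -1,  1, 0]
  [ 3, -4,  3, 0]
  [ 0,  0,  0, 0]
A Jordan chain for λ = 0 of length 3:
v_1 = (1, 0, -1, 0)ᵀ
v_2 = (-2, 1, 3, 0)ᵀ
v_3 = (1, 0, 0, 0)ᵀ

Let N = A − (0)·I. We want v_3 with N^3 v_3 = 0 but N^2 v_3 ≠ 0; then v_{j-1} := N · v_j for j = 3, …, 2.

Pick v_3 = (1, 0, 0, 0)ᵀ.
Then v_2 = N · v_3 = (-2, 1, 3, 0)ᵀ.
Then v_1 = N · v_2 = (1, 0, -1, 0)ᵀ.

Sanity check: (A − (0)·I) v_1 = (0, 0, 0, 0)ᵀ = 0. ✓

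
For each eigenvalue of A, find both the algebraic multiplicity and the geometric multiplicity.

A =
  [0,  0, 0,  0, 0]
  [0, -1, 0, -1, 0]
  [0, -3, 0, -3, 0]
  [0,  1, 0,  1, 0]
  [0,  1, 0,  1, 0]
λ = 0: alg = 5, geom = 4

Step 1 — factor the characteristic polynomial to read off the algebraic multiplicities:
  χ_A(x) = x^5

Step 2 — compute geometric multiplicities via the rank-nullity identity g(λ) = n − rank(A − λI):
  rank(A − (0)·I) = 1, so dim ker(A − (0)·I) = n − 1 = 4

Summary:
  λ = 0: algebraic multiplicity = 5, geometric multiplicity = 4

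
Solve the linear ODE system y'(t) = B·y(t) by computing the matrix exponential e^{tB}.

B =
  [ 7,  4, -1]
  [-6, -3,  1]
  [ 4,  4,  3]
e^{tB} =
  [-2*t*exp(3*t) + 4*exp(3*t) - 3*exp(t), -2*t*exp(3*t) + 3*exp(3*t) - 3*exp(t), -t*exp(3*t)]
  [2*t*exp(3*t) - 4*exp(3*t) + 4*exp(t), 2*t*exp(3*t) - 3*exp(3*t) + 4*exp(t), t*exp(3*t)]
  [2*exp(3*t) - 2*exp(t), 2*exp(3*t) - 2*exp(t), exp(3*t)]

Strategy: write B = P · J · P⁻¹ where J is a Jordan canonical form, so e^{tB} = P · e^{tJ} · P⁻¹, and e^{tJ} can be computed block-by-block.

B has Jordan form
J =
  [1, 0, 0]
  [0, 3, 1]
  [0, 0, 3]
(up to reordering of blocks).

Per-block formulas:
  For a 2×2 Jordan block J_2(3): exp(t · J_2(3)) = e^(3t)·(I + t·N), where N is the 2×2 nilpotent shift.
  For a 1×1 block at λ = 1: exp(t · [1]) = [e^(1t)].

After assembling e^{tJ} and conjugating by P, we get:

e^{tB} =
  [-2*t*exp(3*t) + 4*exp(3*t) - 3*exp(t), -2*t*exp(3*t) + 3*exp(3*t) - 3*exp(t), -t*exp(3*t)]
  [2*t*exp(3*t) - 4*exp(3*t) + 4*exp(t), 2*t*exp(3*t) - 3*exp(3*t) + 4*exp(t), t*exp(3*t)]
  [2*exp(3*t) - 2*exp(t), 2*exp(3*t) - 2*exp(t), exp(3*t)]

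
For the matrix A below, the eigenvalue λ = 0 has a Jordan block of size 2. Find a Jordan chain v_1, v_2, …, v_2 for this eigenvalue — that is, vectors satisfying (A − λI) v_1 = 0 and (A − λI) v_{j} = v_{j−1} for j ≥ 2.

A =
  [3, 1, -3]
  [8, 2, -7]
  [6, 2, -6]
A Jordan chain for λ = 0 of length 2:
v_1 = (2, 6, 4)ᵀ
v_2 = (1, -1, 0)ᵀ

Let N = A − (0)·I. We want v_2 with N^2 v_2 = 0 but N^1 v_2 ≠ 0; then v_{j-1} := N · v_j for j = 2, …, 2.

Pick v_2 = (1, -1, 0)ᵀ.
Then v_1 = N · v_2 = (2, 6, 4)ᵀ.

Sanity check: (A − (0)·I) v_1 = (0, 0, 0)ᵀ = 0. ✓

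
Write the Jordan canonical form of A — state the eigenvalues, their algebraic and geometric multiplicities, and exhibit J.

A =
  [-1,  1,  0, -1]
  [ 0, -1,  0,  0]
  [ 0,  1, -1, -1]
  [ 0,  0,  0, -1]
J_2(-1) ⊕ J_1(-1) ⊕ J_1(-1)

The characteristic polynomial is
  det(x·I − A) = x^4 + 4*x^3 + 6*x^2 + 4*x + 1 = (x + 1)^4

Eigenvalues and multiplicities (the geometric multiplicity of λ is n − rank(A − λI), which equals the number of Jordan blocks for λ):
  λ = -1: algebraic multiplicity = 4, geometric multiplicity = 3

Determining the block sizes for each eigenvalue:
  λ = -1: 3 blocks summing to 4 forces exactly one block of size 2 and the rest size 1 → block sizes [2, 1, 1]

Assembling the blocks gives a Jordan form
J =
  [-1,  1,  0,  0]
  [ 0, -1,  0,  0]
  [ 0,  0, -1,  0]
  [ 0,  0,  0, -1]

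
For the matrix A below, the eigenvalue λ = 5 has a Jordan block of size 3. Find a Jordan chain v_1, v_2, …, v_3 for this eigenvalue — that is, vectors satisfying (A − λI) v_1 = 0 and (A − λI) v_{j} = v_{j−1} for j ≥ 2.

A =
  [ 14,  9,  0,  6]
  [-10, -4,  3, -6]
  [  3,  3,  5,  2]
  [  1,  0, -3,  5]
A Jordan chain for λ = 5 of length 3:
v_1 = (-3, 3, -1, 0)ᵀ
v_2 = (9, -10, 3, 1)ᵀ
v_3 = (1, 0, 0, 0)ᵀ

Let N = A − (5)·I. We want v_3 with N^3 v_3 = 0 but N^2 v_3 ≠ 0; then v_{j-1} := N · v_j for j = 3, …, 2.

Pick v_3 = (1, 0, 0, 0)ᵀ.
Then v_2 = N · v_3 = (9, -10, 3, 1)ᵀ.
Then v_1 = N · v_2 = (-3, 3, -1, 0)ᵀ.

Sanity check: (A − (5)·I) v_1 = (0, 0, 0, 0)ᵀ = 0. ✓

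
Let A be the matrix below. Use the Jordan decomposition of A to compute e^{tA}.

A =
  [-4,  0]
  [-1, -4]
e^{tA} =
  [exp(-4*t), 0]
  [-t*exp(-4*t), exp(-4*t)]

Strategy: write A = P · J · P⁻¹ where J is a Jordan canonical form, so e^{tA} = P · e^{tJ} · P⁻¹, and e^{tJ} can be computed block-by-block.

A has Jordan form
J =
  [-4,  1]
  [ 0, -4]
(up to reordering of blocks).

Per-block formulas:
  For a 2×2 Jordan block J_2(-4): exp(t · J_2(-4)) = e^(-4t)·(I + t·N), where N is the 2×2 nilpotent shift.

After assembling e^{tJ} and conjugating by P, we get:

e^{tA} =
  [exp(-4*t), 0]
  [-t*exp(-4*t), exp(-4*t)]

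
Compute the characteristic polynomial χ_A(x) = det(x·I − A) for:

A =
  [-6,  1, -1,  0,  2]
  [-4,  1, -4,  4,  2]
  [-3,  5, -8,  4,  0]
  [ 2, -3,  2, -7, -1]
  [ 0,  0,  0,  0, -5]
x^5 + 25*x^4 + 250*x^3 + 1250*x^2 + 3125*x + 3125

Expanding det(x·I − A) (e.g. by cofactor expansion or by noting that A is similar to its Jordan form J, which has the same characteristic polynomial as A) gives
  χ_A(x) = x^5 + 25*x^4 + 250*x^3 + 1250*x^2 + 3125*x + 3125
which factors as (x + 5)^5. The eigenvalues (with algebraic multiplicities) are λ = -5 with multiplicity 5.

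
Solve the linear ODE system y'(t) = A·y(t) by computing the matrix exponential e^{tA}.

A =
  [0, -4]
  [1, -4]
e^{tA} =
  [2*t*exp(-2*t) + exp(-2*t), -4*t*exp(-2*t)]
  [t*exp(-2*t), -2*t*exp(-2*t) + exp(-2*t)]

Strategy: write A = P · J · P⁻¹ where J is a Jordan canonical form, so e^{tA} = P · e^{tJ} · P⁻¹, and e^{tJ} can be computed block-by-block.

A has Jordan form
J =
  [-2,  1]
  [ 0, -2]
(up to reordering of blocks).

Per-block formulas:
  For a 2×2 Jordan block J_2(-2): exp(t · J_2(-2)) = e^(-2t)·(I + t·N), where N is the 2×2 nilpotent shift.

After assembling e^{tJ} and conjugating by P, we get:

e^{tA} =
  [2*t*exp(-2*t) + exp(-2*t), -4*t*exp(-2*t)]
  [t*exp(-2*t), -2*t*exp(-2*t) + exp(-2*t)]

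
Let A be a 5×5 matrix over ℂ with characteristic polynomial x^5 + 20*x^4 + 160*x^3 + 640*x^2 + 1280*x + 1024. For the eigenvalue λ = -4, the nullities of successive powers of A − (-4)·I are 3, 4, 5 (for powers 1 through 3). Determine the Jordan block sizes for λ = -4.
Block sizes for λ = -4: [3, 1, 1]

From the dimensions of kernels of powers, the number of Jordan blocks of size at least j is d_j − d_{j−1} where d_j = dim ker(N^j) (with d_0 = 0). Computing the differences gives [3, 1, 1].
The number of blocks of size exactly k is (#blocks of size ≥ k) − (#blocks of size ≥ k + 1), so the partition is: 2 block(s) of size 1, 1 block(s) of size 3.
In nonincreasing order the block sizes are [3, 1, 1].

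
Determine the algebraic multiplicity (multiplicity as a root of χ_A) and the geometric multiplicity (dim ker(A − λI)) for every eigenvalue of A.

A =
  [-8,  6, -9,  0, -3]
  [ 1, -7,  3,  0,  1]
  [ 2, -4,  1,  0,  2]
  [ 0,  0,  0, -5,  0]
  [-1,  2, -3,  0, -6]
λ = -5: alg = 5, geom = 4

Step 1 — factor the characteristic polynomial to read off the algebraic multiplicities:
  χ_A(x) = (x + 5)^5

Step 2 — compute geometric multiplicities via the rank-nullity identity g(λ) = n − rank(A − λI):
  rank(A − (-5)·I) = 1, so dim ker(A − (-5)·I) = n − 1 = 4

Summary:
  λ = -5: algebraic multiplicity = 5, geometric multiplicity = 4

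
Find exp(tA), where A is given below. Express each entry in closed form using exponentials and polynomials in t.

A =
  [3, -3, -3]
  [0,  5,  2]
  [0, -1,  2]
e^{tA} =
  [exp(3*t), -3*exp(4*t) + 3*exp(3*t), -3*exp(4*t) + 3*exp(3*t)]
  [0, 2*exp(4*t) - exp(3*t), 2*exp(4*t) - 2*exp(3*t)]
  [0, -exp(4*t) + exp(3*t), -exp(4*t) + 2*exp(3*t)]

Strategy: write A = P · J · P⁻¹ where J is a Jordan canonical form, so e^{tA} = P · e^{tJ} · P⁻¹, and e^{tJ} can be computed block-by-block.

A has Jordan form
J =
  [3, 0, 0]
  [0, 3, 0]
  [0, 0, 4]
(up to reordering of blocks).

Per-block formulas:
  For a 1×1 block at λ = 4: exp(t · [4]) = [e^(4t)].
  For a 1×1 block at λ = 3: exp(t · [3]) = [e^(3t)].

After assembling e^{tJ} and conjugating by P, we get:

e^{tA} =
  [exp(3*t), -3*exp(4*t) + 3*exp(3*t), -3*exp(4*t) + 3*exp(3*t)]
  [0, 2*exp(4*t) - exp(3*t), 2*exp(4*t) - 2*exp(3*t)]
  [0, -exp(4*t) + exp(3*t), -exp(4*t) + 2*exp(3*t)]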